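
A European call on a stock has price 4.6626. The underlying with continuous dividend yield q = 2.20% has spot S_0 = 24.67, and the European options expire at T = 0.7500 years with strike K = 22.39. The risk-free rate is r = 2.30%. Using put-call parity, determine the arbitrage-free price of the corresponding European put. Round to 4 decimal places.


Answer: Put price = 2.4034

Derivation:
Put-call parity: C - P = S_0 * exp(-qT) - K * exp(-rT).
S_0 * exp(-qT) = 24.6700 * 0.98363538 = 24.26628481
K * exp(-rT) = 22.3900 * 0.98289793 = 22.00708464
P = C - S*exp(-qT) + K*exp(-rT)
P = 4.6626 - 24.26628481 + 22.00708464 = 2.4034


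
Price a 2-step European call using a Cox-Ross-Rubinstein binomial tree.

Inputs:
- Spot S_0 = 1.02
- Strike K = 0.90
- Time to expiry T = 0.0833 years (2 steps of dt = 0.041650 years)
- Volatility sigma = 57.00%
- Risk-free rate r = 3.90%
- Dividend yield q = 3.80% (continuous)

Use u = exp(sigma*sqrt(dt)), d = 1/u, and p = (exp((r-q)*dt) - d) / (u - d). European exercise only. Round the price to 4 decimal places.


Answer: Price = V(0,0) = 0.1453

Derivation:
dt = T/N = 0.041650
u = exp(sigma*sqrt(dt)) = 1.123364; d = 1/u = 0.890184
p = (exp((r-q)*dt) - d) / (u - d) = 0.471129
Discount per step: exp(-r*dt) = 0.998377
Stock lattice S(k, i) with i counting down-moves:
  k=0: S(0,0) = 1.0200
  k=1: S(1,0) = 1.1458; S(1,1) = 0.9080
  k=2: S(2,0) = 1.2872; S(2,1) = 1.0200; S(2,2) = 0.8083
Terminal payoffs V(N, i) = max(S_T - K, 0):
  V(2,0) = 0.387185; V(2,1) = 0.120000; V(2,2) = 0.000000
Backward induction: V(k, i) = exp(-r*dt) * [p * V(k+1, i) + (1-p) * V(k+1, i+1)].
  V(1,0) = exp(-r*dt) * [p*0.387185 + (1-p)*0.120000] = 0.245480
  V(1,1) = exp(-r*dt) * [p*0.120000 + (1-p)*0.000000] = 0.056444
  V(0,0) = exp(-r*dt) * [p*0.245480 + (1-p)*0.056444] = 0.145268


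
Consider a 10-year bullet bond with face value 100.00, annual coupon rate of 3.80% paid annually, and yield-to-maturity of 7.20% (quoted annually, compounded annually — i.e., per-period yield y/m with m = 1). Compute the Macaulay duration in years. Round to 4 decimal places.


Coupon per period c = face * coupon_rate / m = 3.800000
Periods per year m = 1; per-period yield y/m = 0.072000
Number of cashflows N = 10
Cashflows (t years, CF_t, discount factor 1/(1+y/m)^(m*t), PV):
  t = 1.0000: CF_t = 3.800000, DF = 0.932836, PV = 3.544776
  t = 2.0000: CF_t = 3.800000, DF = 0.870183, PV = 3.306694
  t = 3.0000: CF_t = 3.800000, DF = 0.811738, PV = 3.084603
  t = 4.0000: CF_t = 3.800000, DF = 0.757218, PV = 2.877428
  t = 5.0000: CF_t = 3.800000, DF = 0.706360, PV = 2.684168
  t = 6.0000: CF_t = 3.800000, DF = 0.658918, PV = 2.503888
  t = 7.0000: CF_t = 3.800000, DF = 0.614662, PV = 2.335716
  t = 8.0000: CF_t = 3.800000, DF = 0.573379, PV = 2.178840
  t = 9.0000: CF_t = 3.800000, DF = 0.534868, PV = 2.032500
  t = 10.0000: CF_t = 103.800000, DF = 0.498944, PV = 51.790428
Price P = sum_t PV_t = 76.339041
Macaulay numerator sum_t t * PV_t:
  t * PV_t at t = 1.0000: 3.544776
  t * PV_t at t = 2.0000: 6.613388
  t * PV_t at t = 3.0000: 9.253808
  t * PV_t at t = 4.0000: 11.509712
  t * PV_t at t = 5.0000: 13.420839
  t * PV_t at t = 6.0000: 15.023328
  t * PV_t at t = 7.0000: 16.350014
  t * PV_t at t = 8.0000: 17.430719
  t * PV_t at t = 9.0000: 18.292499
  t * PV_t at t = 10.0000: 517.904280
Macaulay duration D = (sum_t t * PV_t) / P = 629.343363 / 76.339041 = 8.244056

Answer: Macaulay duration = 8.2441 years


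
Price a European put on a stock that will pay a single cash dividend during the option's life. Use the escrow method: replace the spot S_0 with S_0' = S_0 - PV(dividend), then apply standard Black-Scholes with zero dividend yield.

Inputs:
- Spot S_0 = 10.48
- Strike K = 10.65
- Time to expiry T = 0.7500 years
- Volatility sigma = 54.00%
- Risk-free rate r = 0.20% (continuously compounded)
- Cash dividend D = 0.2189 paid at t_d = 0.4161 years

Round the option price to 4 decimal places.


Answer: Price = 2.1235

Derivation:
PV(D) = D * exp(-r * t_d) = 0.2189 * 0.99916815 = 0.21871791
S_0' = S_0 - PV(D) = 10.4800 - 0.21871791 = 10.26128209
d1 = (ln(S_0'/K) + (r + sigma^2/2)*T) / (sigma*sqrt(T)) = 0.15752660
d2 = d1 - sigma*sqrt(T) = -0.31012712
exp(-rT) = 0.99850112
N(-d1) = 0.43741492; N(-d2) = 0.62176785
P = K * exp(-rT) * N(-d2) - S_0' * N(-d1) = 10.6500 * 0.99850112 * 0.62176785 - 10.26128209 * 0.43741492 = 2.1235


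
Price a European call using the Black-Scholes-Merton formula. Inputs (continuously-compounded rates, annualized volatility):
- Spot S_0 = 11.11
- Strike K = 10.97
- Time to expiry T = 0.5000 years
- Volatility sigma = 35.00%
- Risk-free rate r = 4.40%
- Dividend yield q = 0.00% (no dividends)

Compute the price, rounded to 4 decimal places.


Answer: Price = 1.2753

Derivation:
d1 = (ln(S/K) + (r - q + 0.5*sigma^2) * T) / (sigma * sqrt(T)) = 0.26387742
d2 = d1 - sigma * sqrt(T) = 0.01639005
exp(-rT) = 0.97824024; exp(-qT) = 1.00000000
C = S_0 * exp(-qT) * N(d1) - K * exp(-rT) * N(d2)
N(d1) = 0.60406281; N(d2) = 0.50653839
C = 11.1100 * 1.00000000 * 0.60406281 - 10.9700 * 0.97824024 * 0.50653839 = 1.2753


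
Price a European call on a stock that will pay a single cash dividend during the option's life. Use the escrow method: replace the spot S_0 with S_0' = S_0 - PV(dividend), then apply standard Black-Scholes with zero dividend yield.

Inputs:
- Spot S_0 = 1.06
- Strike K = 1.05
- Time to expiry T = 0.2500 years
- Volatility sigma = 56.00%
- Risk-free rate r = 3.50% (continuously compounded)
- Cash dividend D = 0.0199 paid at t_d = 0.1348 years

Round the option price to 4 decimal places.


Answer: Price = 0.1155

Derivation:
PV(D) = D * exp(-r * t_d) = 0.0199 * 0.99529311 = 0.01980633
S_0' = S_0 - PV(D) = 1.0600 - 0.01980633 = 1.04019367
d1 = (ln(S_0'/K) + (r + sigma^2/2)*T) / (sigma*sqrt(T)) = 0.13773839
d2 = d1 - sigma*sqrt(T) = -0.14226161
exp(-rT) = 0.99128817
N(d1) = 0.55477641; N(d2) = 0.44343669
C = S_0' * N(d1) - K * exp(-rT) * N(d2) = 1.04019367 * 0.55477641 - 1.0500 * 0.99128817 * 0.44343669 = 0.1155


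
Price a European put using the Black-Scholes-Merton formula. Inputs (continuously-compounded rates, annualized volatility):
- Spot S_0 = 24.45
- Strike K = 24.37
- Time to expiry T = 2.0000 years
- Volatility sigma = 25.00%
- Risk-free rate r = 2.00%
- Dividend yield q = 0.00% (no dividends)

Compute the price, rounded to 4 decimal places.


d1 = (ln(S/K) + (r - q + 0.5*sigma^2) * T) / (sigma * sqrt(T)) = 0.29918352
d2 = d1 - sigma * sqrt(T) = -0.05436987
exp(-rT) = 0.96078944; exp(-qT) = 1.00000000
P = K * exp(-rT) * N(-d2) - S_0 * exp(-qT) * N(-d1)
N(-d1) = 0.38240001; N(-d2) = 0.52167976
P = 24.3700 * 0.96078944 * 0.52167976 - 24.4500 * 1.00000000 * 0.38240001 = 2.8652

Answer: Price = 2.8652


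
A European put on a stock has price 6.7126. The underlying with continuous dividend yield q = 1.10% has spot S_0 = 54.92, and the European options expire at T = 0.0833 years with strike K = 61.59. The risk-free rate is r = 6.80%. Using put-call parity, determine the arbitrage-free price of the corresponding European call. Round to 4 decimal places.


Put-call parity: C - P = S_0 * exp(-qT) - K * exp(-rT).
S_0 * exp(-qT) = 54.9200 * 0.99908412 = 54.86969985
K * exp(-rT) = 61.5900 * 0.99435161 = 61.24211581
C = P + S*exp(-qT) - K*exp(-rT)
C = 6.7126 + 54.86969985 - 61.24211581 = 0.3402

Answer: Call price = 0.3402


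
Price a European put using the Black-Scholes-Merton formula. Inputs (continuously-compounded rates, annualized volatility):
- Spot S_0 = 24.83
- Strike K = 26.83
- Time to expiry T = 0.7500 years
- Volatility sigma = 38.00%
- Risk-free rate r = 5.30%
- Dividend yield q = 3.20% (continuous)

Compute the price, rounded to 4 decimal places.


d1 = (ln(S/K) + (r - q + 0.5*sigma^2) * T) / (sigma * sqrt(T)) = -0.02299697
d2 = d1 - sigma * sqrt(T) = -0.35208662
exp(-rT) = 0.96102967; exp(-qT) = 0.97628571
P = K * exp(-rT) * N(-d2) - S_0 * exp(-qT) * N(-d1)
N(-d1) = 0.50917366; N(-d2) = 0.63761335
P = 26.8300 * 0.96102967 * 0.63761335 - 24.8300 * 0.97628571 * 0.50917366 = 4.0975

Answer: Price = 4.0975


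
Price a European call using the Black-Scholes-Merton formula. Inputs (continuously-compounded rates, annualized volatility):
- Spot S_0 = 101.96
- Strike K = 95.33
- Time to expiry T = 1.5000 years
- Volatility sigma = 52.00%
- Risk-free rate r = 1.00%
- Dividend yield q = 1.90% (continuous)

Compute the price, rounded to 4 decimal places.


d1 = (ln(S/K) + (r - q + 0.5*sigma^2) * T) / (sigma * sqrt(T)) = 0.40280920
d2 = d1 - sigma * sqrt(T) = -0.23405813
exp(-rT) = 0.98511194; exp(-qT) = 0.97190229
C = S_0 * exp(-qT) * N(d1) - K * exp(-rT) * N(d2)
N(d1) = 0.65645570; N(d2) = 0.40746993
C = 101.9600 * 0.97190229 * 0.65645570 - 95.3300 * 0.98511194 * 0.40746993 = 26.7858

Answer: Price = 26.7858


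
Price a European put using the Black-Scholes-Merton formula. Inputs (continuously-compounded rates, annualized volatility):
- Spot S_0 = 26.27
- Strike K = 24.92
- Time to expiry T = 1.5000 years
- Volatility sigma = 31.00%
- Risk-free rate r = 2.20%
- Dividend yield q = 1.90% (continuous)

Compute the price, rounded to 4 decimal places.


Answer: Price = 3.0687

Derivation:
d1 = (ln(S/K) + (r - q + 0.5*sigma^2) * T) / (sigma * sqrt(T)) = 0.34064214
d2 = d1 - sigma * sqrt(T) = -0.03902877
exp(-rT) = 0.96753856; exp(-qT) = 0.97190229
P = K * exp(-rT) * N(-d2) - S_0 * exp(-qT) * N(-d1)
N(-d1) = 0.36668650; N(-d2) = 0.51556628
P = 24.9200 * 0.96753856 * 0.51556628 - 26.2700 * 0.97190229 * 0.36668650 = 3.0687


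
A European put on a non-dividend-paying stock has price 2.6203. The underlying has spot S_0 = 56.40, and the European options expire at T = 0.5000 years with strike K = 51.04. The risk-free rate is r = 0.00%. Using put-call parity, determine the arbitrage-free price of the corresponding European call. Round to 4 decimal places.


Answer: Call price = 7.9803

Derivation:
Put-call parity: C - P = S_0 * exp(-qT) - K * exp(-rT).
S_0 * exp(-qT) = 56.4000 * 1.00000000 = 56.40000000
K * exp(-rT) = 51.0400 * 1.00000000 = 51.04000000
C = P + S*exp(-qT) - K*exp(-rT)
C = 2.6203 + 56.40000000 - 51.04000000 = 7.9803


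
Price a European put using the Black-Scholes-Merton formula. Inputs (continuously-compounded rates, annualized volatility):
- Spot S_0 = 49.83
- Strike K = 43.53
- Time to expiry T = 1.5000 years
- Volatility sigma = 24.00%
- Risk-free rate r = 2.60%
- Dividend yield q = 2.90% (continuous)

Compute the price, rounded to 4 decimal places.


d1 = (ln(S/K) + (r - q + 0.5*sigma^2) * T) / (sigma * sqrt(T)) = 0.59150706
d2 = d1 - sigma * sqrt(T) = 0.29756829
exp(-rT) = 0.96175071; exp(-qT) = 0.95743255
P = K * exp(-rT) * N(-d2) - S_0 * exp(-qT) * N(-d1)
N(-d1) = 0.27709036; N(-d2) = 0.38301634
P = 43.5300 * 0.96175071 * 0.38301634 - 49.8300 * 0.95743255 * 0.27709036 = 2.8153

Answer: Price = 2.8153


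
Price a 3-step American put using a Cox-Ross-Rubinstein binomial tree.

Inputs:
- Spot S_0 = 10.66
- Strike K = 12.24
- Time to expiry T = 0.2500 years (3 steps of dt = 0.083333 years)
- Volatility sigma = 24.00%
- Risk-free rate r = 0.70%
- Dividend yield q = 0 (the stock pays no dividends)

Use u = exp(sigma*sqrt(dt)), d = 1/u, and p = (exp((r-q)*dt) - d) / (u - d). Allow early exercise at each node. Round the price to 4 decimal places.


dt = T/N = 0.083333
u = exp(sigma*sqrt(dt)) = 1.071738; d = 1/u = 0.933063
p = (exp((r-q)*dt) - d) / (u - d) = 0.486894
Discount per step: exp(-r*dt) = 0.999417
Stock lattice S(k, i) with i counting down-moves:
  k=0: S(0,0) = 10.6600
  k=1: S(1,0) = 11.4247; S(1,1) = 9.9465
  k=2: S(2,0) = 12.2443; S(2,1) = 10.6600; S(2,2) = 9.2807
  k=3: S(3,0) = 13.1227; S(3,1) = 11.4247; S(3,2) = 9.9465; S(3,3) = 8.6595
Terminal payoffs V(N, i) = max(K - S_T, 0):
  V(3,0) = 0.000000; V(3,1) = 0.815268; V(3,2) = 2.293543; V(3,3) = 3.580540
Backward induction: V(k, i) = exp(-r*dt) * [p * V(k+1, i) + (1-p) * V(k+1, i+1)]; then take max(V_cont, immediate exercise) for American.
  V(2,0) = exp(-r*dt) * [p*0.000000 + (1-p)*0.815268] = 0.418075; exercise = 0.000000; V(2,0) = max -> 0.418075
  V(2,1) = exp(-r*dt) * [p*0.815268 + (1-p)*2.293543] = 1.572862; exercise = 1.580000; V(2,1) = max -> 1.580000
  V(2,2) = exp(-r*dt) * [p*2.293543 + (1-p)*3.580540] = 2.952186; exercise = 2.959324; V(2,2) = max -> 2.959324
  V(1,0) = exp(-r*dt) * [p*0.418075 + (1-p)*1.580000] = 1.013674; exercise = 0.815268; V(1,0) = max -> 1.013674
  V(1,1) = exp(-r*dt) * [p*1.580000 + (1-p)*2.959324] = 2.286405; exercise = 2.293543; V(1,1) = max -> 2.293543
  V(0,0) = exp(-r*dt) * [p*1.013674 + (1-p)*2.293543] = 1.669408; exercise = 1.580000; V(0,0) = max -> 1.669408

Answer: Price = V(0,0) = 1.6694


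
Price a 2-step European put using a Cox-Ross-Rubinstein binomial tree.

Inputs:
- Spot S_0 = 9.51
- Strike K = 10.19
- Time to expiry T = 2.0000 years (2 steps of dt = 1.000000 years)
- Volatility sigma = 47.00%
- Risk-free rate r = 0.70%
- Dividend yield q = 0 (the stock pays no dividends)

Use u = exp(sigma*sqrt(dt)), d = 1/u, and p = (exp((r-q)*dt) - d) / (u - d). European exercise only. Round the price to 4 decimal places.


dt = T/N = 1.000000
u = exp(sigma*sqrt(dt)) = 1.599994; d = 1/u = 0.625002
p = (exp((r-q)*dt) - d) / (u - d) = 0.391821
Discount per step: exp(-r*dt) = 0.993024
Stock lattice S(k, i) with i counting down-moves:
  k=0: S(0,0) = 9.5100
  k=1: S(1,0) = 15.2159; S(1,1) = 5.9438
  k=2: S(2,0) = 24.3454; S(2,1) = 9.5100; S(2,2) = 3.7149
Terminal payoffs V(N, i) = max(K - S_T, 0):
  V(2,0) = 0.000000; V(2,1) = 0.680000; V(2,2) = 6.475129
Backward induction: V(k, i) = exp(-r*dt) * [p * V(k+1, i) + (1-p) * V(k+1, i+1)].
  V(1,0) = exp(-r*dt) * [p*0.000000 + (1-p)*0.680000] = 0.410677
  V(1,1) = exp(-r*dt) * [p*0.680000 + (1-p)*6.475129] = 4.175148
  V(0,0) = exp(-r*dt) * [p*0.410677 + (1-p)*4.175148] = 2.681314

Answer: Price = V(0,0) = 2.6813


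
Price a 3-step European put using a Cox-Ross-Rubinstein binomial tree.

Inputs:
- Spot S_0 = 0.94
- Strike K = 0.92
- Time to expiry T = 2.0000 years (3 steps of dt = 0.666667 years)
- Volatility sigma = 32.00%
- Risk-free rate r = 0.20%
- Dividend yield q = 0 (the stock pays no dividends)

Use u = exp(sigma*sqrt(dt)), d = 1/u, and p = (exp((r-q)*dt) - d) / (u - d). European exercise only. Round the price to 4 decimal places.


dt = T/N = 0.666667
u = exp(sigma*sqrt(dt)) = 1.298590; d = 1/u = 0.770066
p = (exp((r-q)*dt) - d) / (u - d) = 0.437574
Discount per step: exp(-r*dt) = 0.998668
Stock lattice S(k, i) with i counting down-moves:
  k=0: S(0,0) = 0.9400
  k=1: S(1,0) = 1.2207; S(1,1) = 0.7239
  k=2: S(2,0) = 1.5852; S(2,1) = 0.9400; S(2,2) = 0.5574
  k=3: S(3,0) = 2.0585; S(3,1) = 1.2207; S(3,2) = 0.7239; S(3,3) = 0.4293
Terminal payoffs V(N, i) = max(K - S_T, 0):
  V(3,0) = 0.000000; V(3,1) = 0.000000; V(3,2) = 0.196138; V(3,3) = 0.490748
Backward induction: V(k, i) = exp(-r*dt) * [p * V(k+1, i) + (1-p) * V(k+1, i+1)].
  V(2,0) = exp(-r*dt) * [p*0.000000 + (1-p)*0.000000] = 0.000000
  V(2,1) = exp(-r*dt) * [p*0.000000 + (1-p)*0.196138] = 0.110166
  V(2,2) = exp(-r*dt) * [p*0.196138 + (1-p)*0.490748] = 0.361352
  V(1,0) = exp(-r*dt) * [p*0.000000 + (1-p)*0.110166] = 0.061878
  V(1,1) = exp(-r*dt) * [p*0.110166 + (1-p)*0.361352] = 0.251105
  V(0,0) = exp(-r*dt) * [p*0.061878 + (1-p)*0.251105] = 0.168080

Answer: Price = V(0,0) = 0.1681


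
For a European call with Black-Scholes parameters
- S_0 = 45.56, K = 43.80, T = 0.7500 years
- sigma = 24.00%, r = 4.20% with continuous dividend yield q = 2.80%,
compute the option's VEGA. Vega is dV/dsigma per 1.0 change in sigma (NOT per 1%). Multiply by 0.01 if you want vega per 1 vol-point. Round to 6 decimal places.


d1 = 0.3439868357; d2 = 0.1361407388
phi(d1) = 0.3760241140; exp(-qT) = 0.9792189646; exp(-rT) = 0.9689909565
Vega = S * exp(-qT) * phi(d1) * sqrt(T) = 45.5600 * 0.9792189646 * 0.3760241140 * 0.8660254038 = 14.528135

Answer: Vega = 14.528135


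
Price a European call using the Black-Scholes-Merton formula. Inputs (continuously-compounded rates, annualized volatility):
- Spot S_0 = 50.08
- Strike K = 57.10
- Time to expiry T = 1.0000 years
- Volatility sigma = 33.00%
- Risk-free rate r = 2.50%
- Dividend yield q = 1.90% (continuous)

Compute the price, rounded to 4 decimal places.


Answer: Price = 4.0760

Derivation:
d1 = (ln(S/K) + (r - q + 0.5*sigma^2) * T) / (sigma * sqrt(T)) = -0.21434058
d2 = d1 - sigma * sqrt(T) = -0.54434058
exp(-rT) = 0.97530991; exp(-qT) = 0.98117936
C = S_0 * exp(-qT) * N(d1) - K * exp(-rT) * N(d2)
N(d1) = 0.41514074; N(d2) = 0.29310357
C = 50.0800 * 0.98117936 * 0.41514074 - 57.1000 * 0.97530991 * 0.29310357 = 4.0760


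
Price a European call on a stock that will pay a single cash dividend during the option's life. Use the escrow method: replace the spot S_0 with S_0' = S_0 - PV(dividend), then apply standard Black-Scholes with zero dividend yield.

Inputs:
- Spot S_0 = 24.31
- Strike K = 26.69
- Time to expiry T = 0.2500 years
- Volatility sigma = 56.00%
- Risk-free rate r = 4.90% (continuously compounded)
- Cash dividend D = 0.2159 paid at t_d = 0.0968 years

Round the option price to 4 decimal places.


Answer: Price = 1.8171

Derivation:
PV(D) = D * exp(-r * t_d) = 0.2159 * 0.99526803 = 0.21487837
S_0' = S_0 - PV(D) = 24.3100 - 0.21487837 = 24.09512163
d1 = (ln(S_0'/K) + (r + sigma^2/2)*T) / (sigma*sqrt(T)) = -0.18153416
d2 = d1 - sigma*sqrt(T) = -0.46153416
exp(-rT) = 0.98782473
N(d1) = 0.42797416; N(d2) = 0.32220771
C = S_0' * N(d1) - K * exp(-rT) * N(d2) = 24.09512163 * 0.42797416 - 26.6900 * 0.98782473 * 0.32220771 = 1.8171


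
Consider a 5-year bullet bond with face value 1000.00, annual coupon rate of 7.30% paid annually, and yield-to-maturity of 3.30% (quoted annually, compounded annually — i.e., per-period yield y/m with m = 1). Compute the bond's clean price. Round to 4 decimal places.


Answer: Price = 1181.6296

Derivation:
Coupon per period c = face * coupon_rate / m = 73.000000
Periods per year m = 1; per-period yield y/m = 0.033000
Number of cashflows N = 5
Cashflows (t years, CF_t, discount factor 1/(1+y/m)^(m*t), PV):
  t = 1.0000: CF_t = 73.000000, DF = 0.968054, PV = 70.667957
  t = 2.0000: CF_t = 73.000000, DF = 0.937129, PV = 68.410414
  t = 3.0000: CF_t = 73.000000, DF = 0.907192, PV = 66.224989
  t = 4.0000: CF_t = 73.000000, DF = 0.878211, PV = 64.109380
  t = 5.0000: CF_t = 1073.000000, DF = 0.850156, PV = 912.216901
Price P = sum_t PV_t = 1181.629641


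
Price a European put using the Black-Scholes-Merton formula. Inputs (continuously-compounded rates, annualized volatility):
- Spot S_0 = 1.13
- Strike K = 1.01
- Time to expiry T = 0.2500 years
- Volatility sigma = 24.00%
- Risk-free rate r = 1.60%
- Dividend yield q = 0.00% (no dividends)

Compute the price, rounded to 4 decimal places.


d1 = (ln(S/K) + (r - q + 0.5*sigma^2) * T) / (sigma * sqrt(T)) = 1.02889418
d2 = d1 - sigma * sqrt(T) = 0.90889418
exp(-rT) = 0.99600799; exp(-qT) = 1.00000000
P = K * exp(-rT) * N(-d2) - S_0 * exp(-qT) * N(-d1)
N(-d1) = 0.15176470; N(-d2) = 0.18170299
P = 1.0100 * 0.99600799 * 0.18170299 - 1.1300 * 1.00000000 * 0.15176470 = 0.0113

Answer: Price = 0.0113


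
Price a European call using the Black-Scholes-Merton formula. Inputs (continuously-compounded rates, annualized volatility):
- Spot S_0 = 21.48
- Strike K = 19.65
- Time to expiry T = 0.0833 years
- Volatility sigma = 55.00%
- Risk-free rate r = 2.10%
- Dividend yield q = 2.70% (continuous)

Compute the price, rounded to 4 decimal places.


d1 = (ln(S/K) + (r - q + 0.5*sigma^2) * T) / (sigma * sqrt(T)) = 0.63717105
d2 = d1 - sigma * sqrt(T) = 0.47843148
exp(-rT) = 0.99825223; exp(-qT) = 0.99775343
C = S_0 * exp(-qT) * N(d1) - K * exp(-rT) * N(d2)
N(d1) = 0.73799328; N(d2) = 0.68382844
C = 21.4800 * 0.99775343 * 0.73799328 - 19.6500 * 0.99825223 * 0.68382844 = 2.4027

Answer: Price = 2.4027


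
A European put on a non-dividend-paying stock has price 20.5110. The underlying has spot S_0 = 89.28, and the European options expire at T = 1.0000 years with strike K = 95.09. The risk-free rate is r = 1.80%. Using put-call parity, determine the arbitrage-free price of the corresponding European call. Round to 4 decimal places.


Answer: Call price = 16.3973

Derivation:
Put-call parity: C - P = S_0 * exp(-qT) - K * exp(-rT).
S_0 * exp(-qT) = 89.2800 * 1.00000000 = 89.28000000
K * exp(-rT) = 95.0900 * 0.98216103 = 93.39369257
C = P + S*exp(-qT) - K*exp(-rT)
C = 20.5110 + 89.28000000 - 93.39369257 = 16.3973


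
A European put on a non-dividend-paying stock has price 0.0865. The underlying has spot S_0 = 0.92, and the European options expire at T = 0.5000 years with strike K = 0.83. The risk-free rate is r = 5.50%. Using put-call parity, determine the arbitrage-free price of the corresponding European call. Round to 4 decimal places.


Put-call parity: C - P = S_0 * exp(-qT) - K * exp(-rT).
S_0 * exp(-qT) = 0.9200 * 1.00000000 = 0.92000000
K * exp(-rT) = 0.8300 * 0.97287468 = 0.80748599
C = P + S*exp(-qT) - K*exp(-rT)
C = 0.0865 + 0.92000000 - 0.80748599 = 0.1990

Answer: Call price = 0.1990


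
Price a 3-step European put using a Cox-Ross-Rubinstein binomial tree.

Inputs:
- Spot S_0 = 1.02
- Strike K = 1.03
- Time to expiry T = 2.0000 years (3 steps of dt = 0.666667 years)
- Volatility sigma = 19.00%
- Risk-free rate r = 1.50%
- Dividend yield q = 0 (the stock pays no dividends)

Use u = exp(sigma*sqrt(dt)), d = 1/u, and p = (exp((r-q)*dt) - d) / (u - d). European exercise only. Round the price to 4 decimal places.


dt = T/N = 0.666667
u = exp(sigma*sqrt(dt)) = 1.167815; d = 1/u = 0.856300
p = (exp((r-q)*dt) - d) / (u - d) = 0.493556
Discount per step: exp(-r*dt) = 0.990050
Stock lattice S(k, i) with i counting down-moves:
  k=0: S(0,0) = 1.0200
  k=1: S(1,0) = 1.1912; S(1,1) = 0.8734
  k=2: S(2,0) = 1.3911; S(2,1) = 1.0200; S(2,2) = 0.7479
  k=3: S(3,0) = 1.6245; S(3,1) = 1.1912; S(3,2) = 0.8734; S(3,3) = 0.6404
Terminal payoffs V(N, i) = max(K - S_T, 0):
  V(3,0) = 0.000000; V(3,1) = 0.000000; V(3,2) = 0.156574; V(3,3) = 0.389560
Backward induction: V(k, i) = exp(-r*dt) * [p * V(k+1, i) + (1-p) * V(k+1, i+1)].
  V(2,0) = exp(-r*dt) * [p*0.000000 + (1-p)*0.000000] = 0.000000
  V(2,1) = exp(-r*dt) * [p*0.000000 + (1-p)*0.156574] = 0.078507
  V(2,2) = exp(-r*dt) * [p*0.156574 + (1-p)*0.389560] = 0.271836
  V(1,0) = exp(-r*dt) * [p*0.000000 + (1-p)*0.078507] = 0.039364
  V(1,1) = exp(-r*dt) * [p*0.078507 + (1-p)*0.271836] = 0.174662
  V(0,0) = exp(-r*dt) * [p*0.039364 + (1-p)*0.174662] = 0.106811

Answer: Price = V(0,0) = 0.1068


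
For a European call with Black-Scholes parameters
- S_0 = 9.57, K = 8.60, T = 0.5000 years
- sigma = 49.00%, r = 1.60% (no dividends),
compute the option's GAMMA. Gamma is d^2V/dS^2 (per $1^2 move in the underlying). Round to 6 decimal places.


Answer: Gamma = 0.105922

Derivation:
d1 = 0.5047761190; d2 = 0.1582937962
phi(d1) = 0.3512215710; exp(-qT) = 1.0000000000; exp(-rT) = 0.9920319148
Gamma = exp(-qT) * phi(d1) / (S * sigma * sqrt(T)) = 1.0000000000 * 0.3512215710 / (9.5700 * 0.4900 * 0.7071067812) = 0.105922


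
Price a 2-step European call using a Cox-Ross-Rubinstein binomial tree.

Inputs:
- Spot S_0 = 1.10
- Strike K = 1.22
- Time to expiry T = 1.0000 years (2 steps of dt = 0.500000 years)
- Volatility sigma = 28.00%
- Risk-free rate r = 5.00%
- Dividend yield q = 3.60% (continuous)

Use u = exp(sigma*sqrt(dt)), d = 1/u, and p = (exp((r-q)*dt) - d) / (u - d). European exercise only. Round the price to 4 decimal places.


dt = T/N = 0.500000
u = exp(sigma*sqrt(dt)) = 1.218950; d = 1/u = 0.820378
p = (exp((r-q)*dt) - d) / (u - d) = 0.468288
Discount per step: exp(-r*dt) = 0.975310
Stock lattice S(k, i) with i counting down-moves:
  k=0: S(0,0) = 1.1000
  k=1: S(1,0) = 1.3408; S(1,1) = 0.9024
  k=2: S(2,0) = 1.6344; S(2,1) = 1.1000; S(2,2) = 0.7403
Terminal payoffs V(N, i) = max(S_T - K, 0):
  V(2,0) = 0.414423; V(2,1) = 0.000000; V(2,2) = 0.000000
Backward induction: V(k, i) = exp(-r*dt) * [p * V(k+1, i) + (1-p) * V(k+1, i+1)].
  V(1,0) = exp(-r*dt) * [p*0.414423 + (1-p)*0.000000] = 0.189278
  V(1,1) = exp(-r*dt) * [p*0.000000 + (1-p)*0.000000] = 0.000000
  V(0,0) = exp(-r*dt) * [p*0.189278 + (1-p)*0.000000] = 0.086448

Answer: Price = V(0,0) = 0.0864


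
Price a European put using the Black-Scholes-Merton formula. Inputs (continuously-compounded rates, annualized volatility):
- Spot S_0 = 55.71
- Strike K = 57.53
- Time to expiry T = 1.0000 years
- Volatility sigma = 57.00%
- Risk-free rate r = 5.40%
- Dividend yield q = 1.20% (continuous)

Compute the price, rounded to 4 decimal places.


Answer: Price = 12.0212

Derivation:
d1 = (ln(S/K) + (r - q + 0.5*sigma^2) * T) / (sigma * sqrt(T)) = 0.30228616
d2 = d1 - sigma * sqrt(T) = -0.26771384
exp(-rT) = 0.94743211; exp(-qT) = 0.98807171
P = K * exp(-rT) * N(-d2) - S_0 * exp(-qT) * N(-d1)
N(-d1) = 0.38121696; N(-d2) = 0.60554020
P = 57.5300 * 0.94743211 * 0.60554020 - 55.7100 * 0.98807171 * 0.38121696 = 12.0212


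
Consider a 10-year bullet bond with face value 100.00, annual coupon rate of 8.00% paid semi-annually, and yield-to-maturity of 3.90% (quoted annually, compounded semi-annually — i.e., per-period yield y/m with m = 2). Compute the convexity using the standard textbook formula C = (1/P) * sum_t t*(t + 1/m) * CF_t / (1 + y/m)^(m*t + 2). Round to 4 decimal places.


Coupon per period c = face * coupon_rate / m = 4.000000
Periods per year m = 2; per-period yield y/m = 0.019500
Number of cashflows N = 20
Cashflows (t years, CF_t, discount factor 1/(1+y/m)^(m*t), PV):
  t = 0.5000: CF_t = 4.000000, DF = 0.980873, PV = 3.923492
  t = 1.0000: CF_t = 4.000000, DF = 0.962112, PV = 3.848447
  t = 1.5000: CF_t = 4.000000, DF = 0.943709, PV = 3.774838
  t = 2.0000: CF_t = 4.000000, DF = 0.925659, PV = 3.702636
  t = 2.5000: CF_t = 4.000000, DF = 0.907954, PV = 3.631816
  t = 3.0000: CF_t = 4.000000, DF = 0.890588, PV = 3.562350
  t = 3.5000: CF_t = 4.000000, DF = 0.873553, PV = 3.494213
  t = 4.0000: CF_t = 4.000000, DF = 0.856845, PV = 3.427379
  t = 4.5000: CF_t = 4.000000, DF = 0.840456, PV = 3.361824
  t = 5.0000: CF_t = 4.000000, DF = 0.824380, PV = 3.297522
  t = 5.5000: CF_t = 4.000000, DF = 0.808613, PV = 3.234450
  t = 6.0000: CF_t = 4.000000, DF = 0.793146, PV = 3.172585
  t = 6.5000: CF_t = 4.000000, DF = 0.777976, PV = 3.111903
  t = 7.0000: CF_t = 4.000000, DF = 0.763095, PV = 3.052381
  t = 7.5000: CF_t = 4.000000, DF = 0.748500, PV = 2.993998
  t = 8.0000: CF_t = 4.000000, DF = 0.734183, PV = 2.936732
  t = 8.5000: CF_t = 4.000000, DF = 0.720140, PV = 2.880561
  t = 9.0000: CF_t = 4.000000, DF = 0.706366, PV = 2.825464
  t = 9.5000: CF_t = 4.000000, DF = 0.692855, PV = 2.771422
  t = 10.0000: CF_t = 104.000000, DF = 0.679603, PV = 70.678730
Price P = sum_t PV_t = 133.682743
Convexity numerator sum_t t*(t + 1/m) * CF_t / (1+y/m)^(m*t + 2):
  t = 0.5000: term = 1.887419
  t = 1.0000: term = 5.553955
  t = 1.5000: term = 10.895448
  t = 2.0000: term = 17.811751
  t = 2.5000: term = 26.206598
  t = 3.0000: term = 35.987481
  t = 3.5000: term = 47.065530
  t = 4.0000: term = 59.355394
  t = 4.5000: term = 72.775128
  t = 5.0000: term = 87.246080
  t = 5.5000: term = 102.692787
  t = 6.0000: term = 119.042867
  t = 6.5000: term = 136.226920
  t = 7.0000: term = 154.178428
  t = 7.5000: term = 172.833661
  t = 8.0000: term = 192.131583
  t = 8.5000: term = 212.013763
  t = 9.0000: term = 232.424285
  t = 9.5000: term = 253.309667
  t = 10.0000: term = 7140.088188
Convexity = (1/P) * sum = 9079.726934 / 133.682743 = 67.919963

Answer: Convexity = 67.9200


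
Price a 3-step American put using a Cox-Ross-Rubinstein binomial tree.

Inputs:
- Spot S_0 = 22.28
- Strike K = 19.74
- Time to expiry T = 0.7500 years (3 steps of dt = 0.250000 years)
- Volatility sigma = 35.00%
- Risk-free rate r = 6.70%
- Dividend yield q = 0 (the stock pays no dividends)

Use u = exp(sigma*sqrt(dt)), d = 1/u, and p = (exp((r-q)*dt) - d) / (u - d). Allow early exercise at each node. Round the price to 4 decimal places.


Answer: Price = V(0,0) = 1.2039

Derivation:
dt = T/N = 0.250000
u = exp(sigma*sqrt(dt)) = 1.191246; d = 1/u = 0.839457
p = (exp((r-q)*dt) - d) / (u - d) = 0.504376
Discount per step: exp(-r*dt) = 0.983390
Stock lattice S(k, i) with i counting down-moves:
  k=0: S(0,0) = 22.2800
  k=1: S(1,0) = 26.5410; S(1,1) = 18.7031
  k=2: S(2,0) = 31.6168; S(2,1) = 22.2800; S(2,2) = 15.7005
  k=3: S(3,0) = 37.6634; S(3,1) = 26.5410; S(3,2) = 18.7031; S(3,3) = 13.1799
Terminal payoffs V(N, i) = max(K - S_T, 0):
  V(3,0) = 0.000000; V(3,1) = 0.000000; V(3,2) = 1.036898; V(3,3) = 6.560146
Backward induction: V(k, i) = exp(-r*dt) * [p * V(k+1, i) + (1-p) * V(k+1, i+1)]; then take max(V_cont, immediate exercise) for American.
  V(2,0) = exp(-r*dt) * [p*0.000000 + (1-p)*0.000000] = 0.000000; exercise = 0.000000; V(2,0) = max -> 0.000000
  V(2,1) = exp(-r*dt) * [p*0.000000 + (1-p)*1.036898] = 0.505375; exercise = 0.000000; V(2,1) = max -> 0.505375
  V(2,2) = exp(-r*dt) * [p*1.036898 + (1-p)*6.560146] = 3.711658; exercise = 4.039549; V(2,2) = max -> 4.039549
  V(1,0) = exp(-r*dt) * [p*0.000000 + (1-p)*0.505375] = 0.246315; exercise = 0.000000; V(1,0) = max -> 0.246315
  V(1,1) = exp(-r*dt) * [p*0.505375 + (1-p)*4.039549] = 2.219507; exercise = 1.036898; V(1,1) = max -> 2.219507
  V(0,0) = exp(-r*dt) * [p*0.246315 + (1-p)*2.219507] = 1.203940; exercise = 0.000000; V(0,0) = max -> 1.203940


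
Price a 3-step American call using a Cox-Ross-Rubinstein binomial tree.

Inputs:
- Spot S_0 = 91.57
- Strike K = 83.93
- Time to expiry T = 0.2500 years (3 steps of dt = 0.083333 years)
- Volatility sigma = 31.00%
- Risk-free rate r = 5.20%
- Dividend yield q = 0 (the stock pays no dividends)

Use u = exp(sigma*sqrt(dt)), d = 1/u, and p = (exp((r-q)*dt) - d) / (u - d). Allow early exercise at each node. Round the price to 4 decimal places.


Answer: Price = V(0,0) = 10.4956

Derivation:
dt = T/N = 0.083333
u = exp(sigma*sqrt(dt)) = 1.093616; d = 1/u = 0.914398
p = (exp((r-q)*dt) - d) / (u - d) = 0.501874
Discount per step: exp(-r*dt) = 0.995676
Stock lattice S(k, i) with i counting down-moves:
  k=0: S(0,0) = 91.5700
  k=1: S(1,0) = 100.1424; S(1,1) = 83.7314
  k=2: S(2,0) = 109.5173; S(2,1) = 91.5700; S(2,2) = 76.5639
  k=3: S(3,0) = 119.7698; S(3,1) = 100.1424; S(3,2) = 83.7314; S(3,3) = 70.0098
Terminal payoffs V(N, i) = max(S_T - K, 0):
  V(3,0) = 35.839802; V(3,1) = 16.212383; V(3,2) = 0.000000; V(3,3) = 0.000000
Backward induction: V(k, i) = exp(-r*dt) * [p * V(k+1, i) + (1-p) * V(k+1, i+1)]; then take max(V_cont, immediate exercise) for American.
  V(2,0) = exp(-r*dt) * [p*35.839802 + (1-p)*16.212383] = 25.950184; exercise = 25.587274; V(2,0) = max -> 25.950184
  V(2,1) = exp(-r*dt) * [p*16.212383 + (1-p)*0.000000] = 8.101395; exercise = 7.640000; V(2,1) = max -> 8.101395
  V(2,2) = exp(-r*dt) * [p*0.000000 + (1-p)*0.000000] = 0.000000; exercise = 0.000000; V(2,2) = max -> 0.000000
  V(1,0) = exp(-r*dt) * [p*25.950184 + (1-p)*8.101395] = 16.985479; exercise = 16.212383; V(1,0) = max -> 16.985479
  V(1,1) = exp(-r*dt) * [p*8.101395 + (1-p)*0.000000] = 4.048301; exercise = 0.000000; V(1,1) = max -> 4.048301
  V(0,0) = exp(-r*dt) * [p*16.985479 + (1-p)*4.048301] = 10.495558; exercise = 7.640000; V(0,0) = max -> 10.495558


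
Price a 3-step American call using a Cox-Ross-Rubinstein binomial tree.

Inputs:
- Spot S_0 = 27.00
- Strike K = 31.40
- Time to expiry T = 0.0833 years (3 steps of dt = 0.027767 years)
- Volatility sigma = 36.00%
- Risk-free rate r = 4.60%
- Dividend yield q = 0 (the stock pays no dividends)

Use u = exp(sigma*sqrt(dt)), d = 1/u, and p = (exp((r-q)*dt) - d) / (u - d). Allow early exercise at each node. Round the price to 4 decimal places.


dt = T/N = 0.027767
u = exp(sigma*sqrt(dt)) = 1.061824; d = 1/u = 0.941776
p = (exp((r-q)*dt) - d) / (u - d) = 0.495654
Discount per step: exp(-r*dt) = 0.998724
Stock lattice S(k, i) with i counting down-moves:
  k=0: S(0,0) = 27.0000
  k=1: S(1,0) = 28.6692; S(1,1) = 25.4279
  k=2: S(2,0) = 30.4417; S(2,1) = 27.0000; S(2,2) = 23.9474
  k=3: S(3,0) = 32.3237; S(3,1) = 28.6692; S(3,2) = 25.4279; S(3,3) = 22.5531
Terminal payoffs V(N, i) = max(S_T - K, 0):
  V(3,0) = 0.923705; V(3,1) = 0.000000; V(3,2) = 0.000000; V(3,3) = 0.000000
Backward induction: V(k, i) = exp(-r*dt) * [p * V(k+1, i) + (1-p) * V(k+1, i+1)]; then take max(V_cont, immediate exercise) for American.
  V(2,0) = exp(-r*dt) * [p*0.923705 + (1-p)*0.000000] = 0.457254; exercise = 0.000000; V(2,0) = max -> 0.457254
  V(2,1) = exp(-r*dt) * [p*0.000000 + (1-p)*0.000000] = 0.000000; exercise = 0.000000; V(2,1) = max -> 0.000000
  V(2,2) = exp(-r*dt) * [p*0.000000 + (1-p)*0.000000] = 0.000000; exercise = 0.000000; V(2,2) = max -> 0.000000
  V(1,0) = exp(-r*dt) * [p*0.457254 + (1-p)*0.000000] = 0.226350; exercise = 0.000000; V(1,0) = max -> 0.226350
  V(1,1) = exp(-r*dt) * [p*0.000000 + (1-p)*0.000000] = 0.000000; exercise = 0.000000; V(1,1) = max -> 0.000000
  V(0,0) = exp(-r*dt) * [p*0.226350 + (1-p)*0.000000] = 0.112048; exercise = 0.000000; V(0,0) = max -> 0.112048

Answer: Price = V(0,0) = 0.1120


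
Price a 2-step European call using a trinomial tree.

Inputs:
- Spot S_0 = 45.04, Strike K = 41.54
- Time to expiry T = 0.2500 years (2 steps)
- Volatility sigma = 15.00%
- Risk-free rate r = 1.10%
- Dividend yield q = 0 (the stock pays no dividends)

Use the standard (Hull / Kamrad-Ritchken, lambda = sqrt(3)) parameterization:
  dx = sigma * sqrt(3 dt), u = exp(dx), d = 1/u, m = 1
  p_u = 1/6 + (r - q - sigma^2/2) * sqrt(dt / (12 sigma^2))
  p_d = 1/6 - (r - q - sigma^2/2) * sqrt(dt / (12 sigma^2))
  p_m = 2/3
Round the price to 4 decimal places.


dt = T/N = 0.125000; dx = sigma*sqrt(3*dt) = 0.091856
u = exp(dx) = 1.096207; d = 1/u = 0.912237
p_u = 0.166497, p_m = 0.666667, p_d = 0.166837
Discount per step: exp(-r*dt) = 0.998626
Stock lattice S(k, j) with j the centered position index:
  k=0: S(0,+0) = 45.0400
  k=1: S(1,-1) = 41.0871; S(1,+0) = 45.0400; S(1,+1) = 49.3732
  k=2: S(2,-2) = 37.4812; S(2,-1) = 41.0871; S(2,+0) = 45.0400; S(2,+1) = 49.3732; S(2,+2) = 54.1232
Terminal payoffs V(N, j) = max(S_T - K, 0):
  V(2,-2) = 0.000000; V(2,-1) = 0.000000; V(2,+0) = 3.500000; V(2,+1) = 7.833155; V(2,+2) = 12.583188
Backward induction: V(k, j) = exp(-r*dt) * [p_u * V(k+1, j+1) + p_m * V(k+1, j) + p_d * V(k+1, j-1)]
  V(1,-1) = exp(-r*dt) * [p_u*3.500000 + p_m*0.000000 + p_d*0.000000] = 0.581937
  V(1,+0) = exp(-r*dt) * [p_u*7.833155 + p_m*3.500000 + p_d*0.000000] = 3.632529
  V(1,+1) = exp(-r*dt) * [p_u*12.583188 + p_m*7.833155 + p_d*3.500000] = 7.890233
  V(0,+0) = exp(-r*dt) * [p_u*7.890233 + p_m*3.632529 + p_d*0.581937] = 3.827205

Answer: Price = V(0,0) = 3.8272


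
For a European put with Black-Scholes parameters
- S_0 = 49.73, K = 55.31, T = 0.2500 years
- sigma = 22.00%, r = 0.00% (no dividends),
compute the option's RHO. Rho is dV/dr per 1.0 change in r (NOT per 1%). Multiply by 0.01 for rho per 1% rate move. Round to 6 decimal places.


d1 = -0.9117759207; d2 = -1.0217759207
phi(d1) = 0.2632618281; exp(-qT) = 1.0000000000; exp(-rT) = 1.0000000000
N(-d2) = 0.8465565158
Rho = -K*T*exp(-rT)*N(-d2) = -55.3100 * 0.2500 * 1.0000000000 * 0.8465565158 = -11.705760

Answer: Rho = -11.705760


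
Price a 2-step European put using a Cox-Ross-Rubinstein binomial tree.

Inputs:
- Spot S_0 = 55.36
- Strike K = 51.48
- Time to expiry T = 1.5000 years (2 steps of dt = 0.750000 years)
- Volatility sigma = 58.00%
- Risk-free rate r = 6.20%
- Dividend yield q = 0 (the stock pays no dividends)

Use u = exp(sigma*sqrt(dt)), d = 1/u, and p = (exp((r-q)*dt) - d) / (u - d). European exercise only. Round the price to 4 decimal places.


Answer: Price = V(0,0) = 9.4853

Derivation:
dt = T/N = 0.750000
u = exp(sigma*sqrt(dt)) = 1.652509; d = 1/u = 0.605140
p = (exp((r-q)*dt) - d) / (u - d) = 0.422447
Discount per step: exp(-r*dt) = 0.954565
Stock lattice S(k, i) with i counting down-moves:
  k=0: S(0,0) = 55.3600
  k=1: S(1,0) = 91.4829; S(1,1) = 33.5006
  k=2: S(2,0) = 151.1763; S(2,1) = 55.3600; S(2,2) = 20.2726
Terminal payoffs V(N, i) = max(K - S_T, 0):
  V(2,0) = 0.000000; V(2,1) = 0.000000; V(2,2) = 31.207448
Backward induction: V(k, i) = exp(-r*dt) * [p * V(k+1, i) + (1-p) * V(k+1, i+1)].
  V(1,0) = exp(-r*dt) * [p*0.000000 + (1-p)*0.000000] = 0.000000
  V(1,1) = exp(-r*dt) * [p*0.000000 + (1-p)*31.207448] = 17.205031
  V(0,0) = exp(-r*dt) * [p*0.000000 + (1-p)*17.205031] = 9.485334


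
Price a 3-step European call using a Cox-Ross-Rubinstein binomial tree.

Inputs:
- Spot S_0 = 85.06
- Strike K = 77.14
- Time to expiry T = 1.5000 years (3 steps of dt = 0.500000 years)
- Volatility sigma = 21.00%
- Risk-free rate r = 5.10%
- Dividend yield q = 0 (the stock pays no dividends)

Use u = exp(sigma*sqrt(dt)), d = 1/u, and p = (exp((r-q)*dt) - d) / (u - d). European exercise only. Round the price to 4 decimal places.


dt = T/N = 0.500000
u = exp(sigma*sqrt(dt)) = 1.160084; d = 1/u = 0.862007
p = (exp((r-q)*dt) - d) / (u - d) = 0.549593
Discount per step: exp(-r*dt) = 0.974822
Stock lattice S(k, i) with i counting down-moves:
  k=0: S(0,0) = 85.0600
  k=1: S(1,0) = 98.6767; S(1,1) = 73.3223
  k=2: S(2,0) = 114.4733; S(2,1) = 85.0600; S(2,2) = 63.2043
  k=3: S(3,0) = 132.7987; S(3,1) = 98.6767; S(3,2) = 73.3223; S(3,3) = 54.4825
Terminal payoffs V(N, i) = max(S_T - K, 0):
  V(3,0) = 55.658662; V(3,1) = 21.536746; V(3,2) = 0.000000; V(3,3) = 0.000000
Backward induction: V(k, i) = exp(-r*dt) * [p * V(k+1, i) + (1-p) * V(k+1, i+1)].
  V(2,0) = exp(-r*dt) * [p*55.658662 + (1-p)*21.536746] = 39.275517
  V(2,1) = exp(-r*dt) * [p*21.536746 + (1-p)*0.000000] = 11.538437
  V(2,2) = exp(-r*dt) * [p*0.000000 + (1-p)*0.000000] = 0.000000
  V(1,0) = exp(-r*dt) * [p*39.275517 + (1-p)*11.538437] = 26.108228
  V(1,1) = exp(-r*dt) * [p*11.538437 + (1-p)*0.000000] = 6.181784
  V(0,0) = exp(-r*dt) * [p*26.108228 + (1-p)*6.181784] = 16.701850

Answer: Price = V(0,0) = 16.7018


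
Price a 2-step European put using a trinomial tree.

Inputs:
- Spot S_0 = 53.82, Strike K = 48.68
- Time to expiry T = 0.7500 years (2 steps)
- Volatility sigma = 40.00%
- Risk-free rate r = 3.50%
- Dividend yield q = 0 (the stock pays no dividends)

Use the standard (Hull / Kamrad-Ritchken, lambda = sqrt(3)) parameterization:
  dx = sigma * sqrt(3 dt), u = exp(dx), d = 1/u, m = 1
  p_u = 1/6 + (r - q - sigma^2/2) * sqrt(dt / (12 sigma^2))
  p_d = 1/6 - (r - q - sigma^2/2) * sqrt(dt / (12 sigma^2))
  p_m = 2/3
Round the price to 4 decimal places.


Answer: Price = V(0,0) = 4.1326

Derivation:
dt = T/N = 0.375000; dx = sigma*sqrt(3*dt) = 0.424264
u = exp(dx) = 1.528465; d = 1/u = 0.654251
p_u = 0.146779, p_m = 0.666667, p_d = 0.186554
Discount per step: exp(-r*dt) = 0.986961
Stock lattice S(k, j) with j the centered position index:
  k=0: S(0,+0) = 53.8200
  k=1: S(1,-1) = 35.2118; S(1,+0) = 53.8200; S(1,+1) = 82.2620
  k=2: S(2,-2) = 23.0374; S(2,-1) = 35.2118; S(2,+0) = 53.8200; S(2,+1) = 82.2620; S(2,+2) = 125.7346
Terminal payoffs V(N, j) = max(K - S_T, 0):
  V(2,-2) = 25.642645; V(2,-1) = 13.468206; V(2,+0) = 0.000000; V(2,+1) = 0.000000; V(2,+2) = 0.000000
Backward induction: V(k, j) = exp(-r*dt) * [p_u * V(k+1, j+1) + p_m * V(k+1, j) + p_d * V(k+1, j-1)]
  V(1,-1) = exp(-r*dt) * [p_u*0.000000 + p_m*13.468206 + p_d*25.642645] = 13.583090
  V(1,+0) = exp(-r*dt) * [p_u*0.000000 + p_m*0.000000 + p_d*13.468206] = 2.479787
  V(1,+1) = exp(-r*dt) * [p_u*0.000000 + p_m*0.000000 + p_d*0.000000] = 0.000000
  V(0,+0) = exp(-r*dt) * [p_u*0.000000 + p_m*2.479787 + p_d*13.583090] = 4.132574


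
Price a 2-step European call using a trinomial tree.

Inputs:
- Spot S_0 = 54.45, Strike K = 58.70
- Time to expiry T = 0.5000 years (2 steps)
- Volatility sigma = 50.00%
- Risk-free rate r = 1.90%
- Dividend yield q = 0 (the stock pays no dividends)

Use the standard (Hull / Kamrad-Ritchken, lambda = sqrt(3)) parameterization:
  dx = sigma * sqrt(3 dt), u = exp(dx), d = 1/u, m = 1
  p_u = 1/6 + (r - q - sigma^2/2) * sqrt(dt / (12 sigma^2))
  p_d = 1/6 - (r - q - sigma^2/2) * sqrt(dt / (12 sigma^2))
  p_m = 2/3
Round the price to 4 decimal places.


Answer: Price = V(0,0) = 5.8363

Derivation:
dt = T/N = 0.250000; dx = sigma*sqrt(3*dt) = 0.433013
u = exp(dx) = 1.541896; d = 1/u = 0.648552
p_u = 0.136067, p_m = 0.666667, p_d = 0.197266
Discount per step: exp(-r*dt) = 0.995261
Stock lattice S(k, j) with j the centered position index:
  k=0: S(0,+0) = 54.4500
  k=1: S(1,-1) = 35.3137; S(1,+0) = 54.4500; S(1,+1) = 83.9562
  k=2: S(2,-2) = 22.9028; S(2,-1) = 35.3137; S(2,+0) = 54.4500; S(2,+1) = 83.9562; S(2,+2) = 129.4518
Terminal payoffs V(N, j) = max(S_T - K, 0):
  V(2,-2) = 0.000000; V(2,-1) = 0.000000; V(2,+0) = 0.000000; V(2,+1) = 25.256227; V(2,+2) = 70.751754
Backward induction: V(k, j) = exp(-r*dt) * [p_u * V(k+1, j+1) + p_m * V(k+1, j) + p_d * V(k+1, j-1)]
  V(1,-1) = exp(-r*dt) * [p_u*0.000000 + p_m*0.000000 + p_d*0.000000] = 0.000000
  V(1,+0) = exp(-r*dt) * [p_u*25.256227 + p_m*0.000000 + p_d*0.000000] = 3.420257
  V(1,+1) = exp(-r*dt) * [p_u*70.751754 + p_m*25.256227 + p_d*0.000000] = 26.339062
  V(0,+0) = exp(-r*dt) * [p_u*26.339062 + p_m*3.420257 + p_d*0.000000] = 5.836263
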